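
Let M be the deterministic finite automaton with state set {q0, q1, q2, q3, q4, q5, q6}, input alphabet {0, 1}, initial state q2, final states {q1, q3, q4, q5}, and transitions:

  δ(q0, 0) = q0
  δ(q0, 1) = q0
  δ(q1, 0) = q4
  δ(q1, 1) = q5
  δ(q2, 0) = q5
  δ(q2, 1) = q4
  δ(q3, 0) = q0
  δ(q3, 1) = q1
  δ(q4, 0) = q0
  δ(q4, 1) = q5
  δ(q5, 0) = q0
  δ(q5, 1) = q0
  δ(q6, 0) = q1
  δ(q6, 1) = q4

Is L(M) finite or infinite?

The useful states (reachable from q2 and able to reach an accepting state) are {q2, q4, q5}.
Restricted to these states the transition graph has no cycle, so every accepting path has bounded length and L is finite.

finite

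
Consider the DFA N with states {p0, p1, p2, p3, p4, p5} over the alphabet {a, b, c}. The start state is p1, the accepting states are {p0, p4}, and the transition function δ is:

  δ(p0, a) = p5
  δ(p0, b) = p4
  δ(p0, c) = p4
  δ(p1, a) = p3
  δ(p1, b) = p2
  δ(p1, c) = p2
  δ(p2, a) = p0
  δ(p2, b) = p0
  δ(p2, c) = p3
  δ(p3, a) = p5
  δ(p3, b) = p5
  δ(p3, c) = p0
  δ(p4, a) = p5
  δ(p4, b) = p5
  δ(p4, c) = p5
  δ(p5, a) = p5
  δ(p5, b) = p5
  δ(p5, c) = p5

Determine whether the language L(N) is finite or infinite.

The useful states (reachable from p1 and able to reach an accepting state) are {p0, p1, p2, p3, p4}.
Restricted to these states the transition graph has no cycle, so every accepting path has bounded length and L is finite.

finite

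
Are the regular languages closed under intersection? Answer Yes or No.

Yes

Run DFAs for L₁ and L₂ in parallel: the product automaton with state set Q₁ × Q₂, start (q₁, q₂) and accepting set F₁ × F₂ recognises L₁ ∩ L₂.
So the regular languages are closed under intersection.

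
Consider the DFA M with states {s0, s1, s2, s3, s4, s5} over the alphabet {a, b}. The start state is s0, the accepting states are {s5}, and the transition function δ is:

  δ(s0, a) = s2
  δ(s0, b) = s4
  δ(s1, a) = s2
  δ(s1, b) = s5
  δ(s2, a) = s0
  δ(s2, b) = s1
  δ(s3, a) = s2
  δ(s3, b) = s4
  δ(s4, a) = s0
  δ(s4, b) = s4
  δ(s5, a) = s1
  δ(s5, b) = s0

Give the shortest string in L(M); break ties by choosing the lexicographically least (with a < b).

A breadth-first search from s0 reaches an accepting state first via the path s0 → s2 → s1 → s5 on input abb.
No string of length < 3 is accepted (BFS exhausts all shorter strings without reaching an accepting state), and abb is the lexicographically least accepting string of length 3.

abb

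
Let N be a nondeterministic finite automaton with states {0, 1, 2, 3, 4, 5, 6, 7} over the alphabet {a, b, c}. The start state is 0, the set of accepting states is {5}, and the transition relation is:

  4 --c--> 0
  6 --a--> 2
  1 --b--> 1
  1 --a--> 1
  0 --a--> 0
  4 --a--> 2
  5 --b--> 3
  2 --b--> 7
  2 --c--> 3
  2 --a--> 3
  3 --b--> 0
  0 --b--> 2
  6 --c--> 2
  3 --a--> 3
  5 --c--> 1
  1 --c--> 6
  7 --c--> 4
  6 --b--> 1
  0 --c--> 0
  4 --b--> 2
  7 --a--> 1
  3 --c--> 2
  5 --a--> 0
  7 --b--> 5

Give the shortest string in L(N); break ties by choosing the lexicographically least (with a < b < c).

bbb

A breadth-first search from 0 reaches an accepting state first via the path 0 → 2 → 7 → 5 on input bbb.
No string of length < 3 is accepted (BFS exhausts all shorter strings without reaching an accepting state), and bbb is the lexicographically least accepting string of length 3.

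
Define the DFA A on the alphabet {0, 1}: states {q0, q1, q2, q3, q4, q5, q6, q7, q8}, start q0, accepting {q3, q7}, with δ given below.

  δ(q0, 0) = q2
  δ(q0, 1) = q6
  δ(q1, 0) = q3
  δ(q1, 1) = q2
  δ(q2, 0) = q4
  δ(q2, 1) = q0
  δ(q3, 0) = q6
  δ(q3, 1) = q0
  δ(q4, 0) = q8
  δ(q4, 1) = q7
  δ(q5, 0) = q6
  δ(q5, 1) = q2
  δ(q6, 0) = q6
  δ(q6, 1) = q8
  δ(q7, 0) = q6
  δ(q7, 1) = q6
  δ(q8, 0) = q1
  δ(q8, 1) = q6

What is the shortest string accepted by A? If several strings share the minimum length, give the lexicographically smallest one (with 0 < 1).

001

A breadth-first search from q0 reaches an accepting state first via the path q0 → q2 → q4 → q7 on input 001.
No string of length < 3 is accepted (BFS exhausts all shorter strings without reaching an accepting state), and 001 is the lexicographically least accepting string of length 3.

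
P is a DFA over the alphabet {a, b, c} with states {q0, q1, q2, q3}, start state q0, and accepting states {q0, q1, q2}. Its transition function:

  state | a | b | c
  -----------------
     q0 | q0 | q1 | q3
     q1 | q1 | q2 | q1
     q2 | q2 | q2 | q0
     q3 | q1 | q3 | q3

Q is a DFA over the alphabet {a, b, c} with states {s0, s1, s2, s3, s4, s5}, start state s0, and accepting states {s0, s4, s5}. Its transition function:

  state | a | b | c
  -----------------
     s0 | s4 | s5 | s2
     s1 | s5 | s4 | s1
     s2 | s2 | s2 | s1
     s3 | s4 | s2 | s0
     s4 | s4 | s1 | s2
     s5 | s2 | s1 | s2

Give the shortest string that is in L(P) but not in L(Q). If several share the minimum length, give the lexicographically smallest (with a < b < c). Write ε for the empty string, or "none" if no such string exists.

The string ab is accepted by P but not by Q.
No shorter string lies in the difference, and ab is the lexicographically first length-2 string in L(P) \ L(Q).

ab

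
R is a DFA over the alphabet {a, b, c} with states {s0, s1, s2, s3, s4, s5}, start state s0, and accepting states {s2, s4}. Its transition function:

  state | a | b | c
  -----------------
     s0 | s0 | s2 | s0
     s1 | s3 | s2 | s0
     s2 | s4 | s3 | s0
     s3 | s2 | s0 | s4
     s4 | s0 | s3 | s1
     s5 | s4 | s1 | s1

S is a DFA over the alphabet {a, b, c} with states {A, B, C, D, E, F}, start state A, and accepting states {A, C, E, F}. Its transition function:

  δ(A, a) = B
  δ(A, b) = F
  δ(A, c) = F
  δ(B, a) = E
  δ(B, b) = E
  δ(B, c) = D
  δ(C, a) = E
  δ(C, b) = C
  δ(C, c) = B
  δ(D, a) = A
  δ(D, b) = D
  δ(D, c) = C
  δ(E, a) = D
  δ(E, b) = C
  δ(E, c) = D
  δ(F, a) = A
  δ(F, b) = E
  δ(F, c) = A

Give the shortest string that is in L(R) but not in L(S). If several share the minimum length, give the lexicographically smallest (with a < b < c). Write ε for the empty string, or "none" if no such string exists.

The string aba is accepted by R but not by S.
No shorter string lies in the difference, and aba is the lexicographically first length-3 string in L(R) \ L(S).

aba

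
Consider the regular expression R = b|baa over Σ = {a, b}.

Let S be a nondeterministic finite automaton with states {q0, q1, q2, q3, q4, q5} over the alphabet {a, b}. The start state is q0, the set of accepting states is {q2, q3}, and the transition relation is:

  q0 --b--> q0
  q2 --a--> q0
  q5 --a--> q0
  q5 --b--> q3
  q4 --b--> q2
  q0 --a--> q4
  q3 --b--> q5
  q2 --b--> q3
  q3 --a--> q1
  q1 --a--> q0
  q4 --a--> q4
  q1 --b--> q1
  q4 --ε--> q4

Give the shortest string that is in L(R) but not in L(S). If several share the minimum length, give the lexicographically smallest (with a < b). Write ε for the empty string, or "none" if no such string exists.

The string b is accepted by R but not by S.
No shorter string lies in the difference, and b is the lexicographically first length-1 string in L(R) \ L(S).

b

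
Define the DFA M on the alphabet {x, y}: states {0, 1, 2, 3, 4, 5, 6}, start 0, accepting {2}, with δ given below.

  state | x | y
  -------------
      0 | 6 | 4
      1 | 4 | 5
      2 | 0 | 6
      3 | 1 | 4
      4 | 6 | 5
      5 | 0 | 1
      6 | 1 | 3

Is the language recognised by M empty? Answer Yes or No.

The states reachable from the start state are {0, 1, 3, 4, 5, 6}.
None of the accepting states {2} is reachable, so no string is accepted and L(M) = ∅.

Yes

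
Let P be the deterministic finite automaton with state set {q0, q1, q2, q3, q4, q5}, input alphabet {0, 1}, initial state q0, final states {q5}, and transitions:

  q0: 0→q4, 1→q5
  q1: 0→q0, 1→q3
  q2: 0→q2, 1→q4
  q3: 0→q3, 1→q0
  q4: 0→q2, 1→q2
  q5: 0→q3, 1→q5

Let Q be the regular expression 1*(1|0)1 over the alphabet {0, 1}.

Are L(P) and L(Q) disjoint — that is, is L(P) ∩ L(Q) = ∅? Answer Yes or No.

The string 11 is accepted by both P and Q.
Hence L(P) ∩ L(Q) ≠ ∅.

No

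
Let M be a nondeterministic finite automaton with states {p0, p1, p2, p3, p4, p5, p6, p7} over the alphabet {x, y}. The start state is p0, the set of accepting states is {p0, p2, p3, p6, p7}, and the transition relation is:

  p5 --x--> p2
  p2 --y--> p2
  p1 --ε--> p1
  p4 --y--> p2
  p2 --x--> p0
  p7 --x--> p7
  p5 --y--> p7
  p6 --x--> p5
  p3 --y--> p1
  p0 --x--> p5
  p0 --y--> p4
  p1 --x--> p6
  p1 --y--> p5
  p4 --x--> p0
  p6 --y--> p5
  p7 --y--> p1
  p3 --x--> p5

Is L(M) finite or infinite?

infinite

State p0 is reachable from the start and can reach an accepting state, and it lies on the cycle p0 → p4 → p0.
Traversing that cycle any number of times yields accepted strings of unbounded length, so the language is infinite.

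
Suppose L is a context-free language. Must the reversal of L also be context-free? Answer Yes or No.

Yes

Reversing the right-hand side of every production of a context-free grammar for L gives a context-free grammar for Lᴿ (induction on derivation length).
So the context-free languages are closed under reversal.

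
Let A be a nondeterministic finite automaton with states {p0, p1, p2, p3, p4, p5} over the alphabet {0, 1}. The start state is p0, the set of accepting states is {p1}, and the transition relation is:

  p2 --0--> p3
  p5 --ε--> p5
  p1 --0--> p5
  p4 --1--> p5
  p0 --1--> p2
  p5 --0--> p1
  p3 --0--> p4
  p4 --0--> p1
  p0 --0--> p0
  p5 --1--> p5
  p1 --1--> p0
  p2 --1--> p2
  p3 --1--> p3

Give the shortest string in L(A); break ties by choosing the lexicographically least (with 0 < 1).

1000

A breadth-first search from p0 reaches an accepting state first via the path p0 → p2 → p3 → p4 → p1 on input 1000.
No string of length < 4 is accepted (BFS exhausts all shorter strings without reaching an accepting state), and 1000 is the lexicographically least accepting string of length 4.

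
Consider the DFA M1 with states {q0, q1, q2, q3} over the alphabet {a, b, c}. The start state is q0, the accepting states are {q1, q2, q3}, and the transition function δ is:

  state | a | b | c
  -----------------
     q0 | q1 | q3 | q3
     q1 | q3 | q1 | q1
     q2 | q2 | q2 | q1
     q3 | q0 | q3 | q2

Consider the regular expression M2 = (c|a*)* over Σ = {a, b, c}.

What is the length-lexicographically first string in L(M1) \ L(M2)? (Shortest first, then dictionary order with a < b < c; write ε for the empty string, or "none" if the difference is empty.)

The string b is accepted by M1 but not by M2.
No shorter string lies in the difference, and b is the lexicographically first length-1 string in L(M1) \ L(M2).

b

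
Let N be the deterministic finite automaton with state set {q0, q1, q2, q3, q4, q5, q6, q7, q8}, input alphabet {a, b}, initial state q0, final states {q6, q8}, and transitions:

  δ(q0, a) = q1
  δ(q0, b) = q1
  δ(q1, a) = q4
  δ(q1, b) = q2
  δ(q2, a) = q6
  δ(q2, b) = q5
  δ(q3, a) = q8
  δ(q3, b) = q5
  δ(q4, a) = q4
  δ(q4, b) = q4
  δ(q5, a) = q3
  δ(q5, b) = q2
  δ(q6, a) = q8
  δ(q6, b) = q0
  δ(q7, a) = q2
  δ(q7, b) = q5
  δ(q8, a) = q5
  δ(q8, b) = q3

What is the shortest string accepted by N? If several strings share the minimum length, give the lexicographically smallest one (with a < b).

aba

A breadth-first search from q0 reaches an accepting state first via the path q0 → q1 → q2 → q6 on input aba.
No string of length < 3 is accepted (BFS exhausts all shorter strings without reaching an accepting state), and aba is the lexicographically least accepting string of length 3.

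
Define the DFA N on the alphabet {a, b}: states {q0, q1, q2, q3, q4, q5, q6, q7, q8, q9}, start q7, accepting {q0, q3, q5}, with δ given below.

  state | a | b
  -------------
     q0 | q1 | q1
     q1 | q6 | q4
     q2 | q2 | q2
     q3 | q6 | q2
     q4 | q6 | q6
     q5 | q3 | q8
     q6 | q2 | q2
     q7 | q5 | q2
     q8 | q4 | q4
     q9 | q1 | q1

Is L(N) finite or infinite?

The useful states (reachable from q7 and able to reach an accepting state) are {q3, q5, q7}.
Restricted to these states the transition graph has no cycle, so every accepting path has bounded length and L is finite.

finite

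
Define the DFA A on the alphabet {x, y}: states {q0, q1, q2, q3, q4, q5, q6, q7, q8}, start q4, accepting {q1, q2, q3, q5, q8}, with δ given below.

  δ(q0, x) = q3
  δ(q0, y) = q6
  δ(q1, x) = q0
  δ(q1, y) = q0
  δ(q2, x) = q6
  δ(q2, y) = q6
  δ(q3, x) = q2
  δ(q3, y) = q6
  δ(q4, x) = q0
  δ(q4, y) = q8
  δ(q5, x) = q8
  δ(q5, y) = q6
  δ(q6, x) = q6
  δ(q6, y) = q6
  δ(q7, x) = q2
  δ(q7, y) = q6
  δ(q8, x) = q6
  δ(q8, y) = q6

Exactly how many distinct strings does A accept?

The useful subgraph on states {q0, q2, q3, q4, q8} is acyclic, so L(A) is finite; the longest accepting path visits 4 useful states, giving maximum string length 3.
Counting accepting paths from q4 by length: 1 of length 1, 1 of length 2, 1 of length 3. Total 3.

3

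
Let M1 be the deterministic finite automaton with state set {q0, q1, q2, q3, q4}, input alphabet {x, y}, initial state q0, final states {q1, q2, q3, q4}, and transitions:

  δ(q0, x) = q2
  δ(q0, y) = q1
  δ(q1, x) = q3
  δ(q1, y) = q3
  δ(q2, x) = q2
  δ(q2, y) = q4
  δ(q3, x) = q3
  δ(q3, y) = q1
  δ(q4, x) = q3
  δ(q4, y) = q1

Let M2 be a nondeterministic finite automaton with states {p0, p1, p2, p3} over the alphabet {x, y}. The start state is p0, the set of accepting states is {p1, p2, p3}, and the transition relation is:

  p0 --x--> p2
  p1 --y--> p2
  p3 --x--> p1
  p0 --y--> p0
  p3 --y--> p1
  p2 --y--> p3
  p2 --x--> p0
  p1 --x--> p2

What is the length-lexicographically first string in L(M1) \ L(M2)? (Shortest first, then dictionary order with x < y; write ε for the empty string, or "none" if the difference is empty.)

The string y is accepted by M1 but not by M2.
No shorter string lies in the difference, and y is the lexicographically first length-1 string in L(M1) \ L(M2).

y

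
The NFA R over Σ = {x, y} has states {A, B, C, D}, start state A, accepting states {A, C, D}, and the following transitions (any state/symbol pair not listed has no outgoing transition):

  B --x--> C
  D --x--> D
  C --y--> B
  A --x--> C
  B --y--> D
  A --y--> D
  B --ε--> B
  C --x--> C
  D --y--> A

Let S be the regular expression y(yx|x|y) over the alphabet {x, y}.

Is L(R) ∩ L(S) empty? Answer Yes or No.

The string yx is accepted by both R and S.
Hence L(R) ∩ L(S) ≠ ∅.

No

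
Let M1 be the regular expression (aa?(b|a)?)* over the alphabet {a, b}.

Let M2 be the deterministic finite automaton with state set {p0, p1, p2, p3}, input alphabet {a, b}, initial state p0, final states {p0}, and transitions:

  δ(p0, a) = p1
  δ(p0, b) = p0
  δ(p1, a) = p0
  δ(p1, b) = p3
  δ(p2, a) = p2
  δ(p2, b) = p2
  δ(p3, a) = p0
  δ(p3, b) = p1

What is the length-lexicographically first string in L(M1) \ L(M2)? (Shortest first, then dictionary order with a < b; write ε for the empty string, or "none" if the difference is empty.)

The string a is accepted by M1 but not by M2.
No shorter string lies in the difference, and a is the lexicographically first length-1 string in L(M1) \ L(M2).

a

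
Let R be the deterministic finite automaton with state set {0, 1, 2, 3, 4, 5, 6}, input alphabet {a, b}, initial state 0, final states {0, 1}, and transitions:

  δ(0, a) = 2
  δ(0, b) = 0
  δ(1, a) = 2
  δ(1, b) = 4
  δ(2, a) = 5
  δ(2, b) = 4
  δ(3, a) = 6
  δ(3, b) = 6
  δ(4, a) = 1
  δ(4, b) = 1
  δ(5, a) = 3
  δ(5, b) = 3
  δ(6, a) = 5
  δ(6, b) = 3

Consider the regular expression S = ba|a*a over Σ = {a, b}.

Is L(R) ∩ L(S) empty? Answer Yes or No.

Yes

Converting the expression S to a DFA (subset construction, then merging equivalent states) gives the minimal DFA with states {s0, s1, s2, s3, s4}, start state s0, accepting states {s1, s4} and transitions s0: a→s1, b→s2; s1: a→s1, b→s3; s2: a→s4, b→s3; s3: a→s3, b→s3; s4: a→s3, b→s3.
Exploring the product automaton R × S from the start pair (0, s0), following both machines on each input symbol, reaches 14 state pairs: (0, s0), (2, s1), (0, s2), (5, s1), (4, s3), (2, s4), (0, s3), (3, s1), (3, s3), (1, s3), (5, s3), (2, s3), (6, s1), (6, s3).
R accepts in {0, 1} and S accepts in {s1, s4}; no reachable pair has both components accepting, so no string drives both machines to acceptance simultaneously and L(R) ∩ L(S) = ∅.
So no string is accepted by both, and the intersection is empty.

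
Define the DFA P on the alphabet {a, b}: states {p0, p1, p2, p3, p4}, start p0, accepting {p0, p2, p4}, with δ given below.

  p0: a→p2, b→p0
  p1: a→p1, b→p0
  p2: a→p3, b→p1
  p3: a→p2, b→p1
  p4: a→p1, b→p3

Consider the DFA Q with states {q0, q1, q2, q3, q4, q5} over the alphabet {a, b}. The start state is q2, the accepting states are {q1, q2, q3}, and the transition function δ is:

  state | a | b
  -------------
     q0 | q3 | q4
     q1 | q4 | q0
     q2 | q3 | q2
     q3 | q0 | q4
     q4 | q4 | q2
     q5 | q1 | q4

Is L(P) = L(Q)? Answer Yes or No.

Exploring the product automaton P × Q from the start pair (p0, q2), following both machines on each input symbol, reaches 4 state pairs: (p0, q2), (p2, q3), (p3, q0), (p1, q4).
P accepts in {p0, p2, p4} and Q accepts in {q1, q2, q3}. In every reachable pair the two components are either both accepting — (p0, q2), (p2, q3) — or both non-accepting, so no string is accepted by exactly one of the machines: L(P) \ L(Q) and L(Q) \ L(P) are both empty.
Hence every string is accepted by P iff it is accepted by Q, and the two languages coincide.

Yes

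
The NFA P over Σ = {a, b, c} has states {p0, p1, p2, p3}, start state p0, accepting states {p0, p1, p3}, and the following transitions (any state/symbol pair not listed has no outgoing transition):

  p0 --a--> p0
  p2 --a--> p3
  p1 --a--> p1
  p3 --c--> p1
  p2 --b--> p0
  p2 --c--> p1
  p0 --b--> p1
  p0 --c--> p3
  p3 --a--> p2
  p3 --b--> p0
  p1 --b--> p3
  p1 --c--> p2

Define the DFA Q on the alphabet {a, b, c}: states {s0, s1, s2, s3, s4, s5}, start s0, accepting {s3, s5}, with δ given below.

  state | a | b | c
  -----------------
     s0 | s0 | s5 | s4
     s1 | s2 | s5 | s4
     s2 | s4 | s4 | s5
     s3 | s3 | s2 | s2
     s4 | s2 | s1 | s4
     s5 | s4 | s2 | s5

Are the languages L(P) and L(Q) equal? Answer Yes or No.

No

The empty string ε is accepted by P but rejected by Q.
So L(P) ≠ L(Q).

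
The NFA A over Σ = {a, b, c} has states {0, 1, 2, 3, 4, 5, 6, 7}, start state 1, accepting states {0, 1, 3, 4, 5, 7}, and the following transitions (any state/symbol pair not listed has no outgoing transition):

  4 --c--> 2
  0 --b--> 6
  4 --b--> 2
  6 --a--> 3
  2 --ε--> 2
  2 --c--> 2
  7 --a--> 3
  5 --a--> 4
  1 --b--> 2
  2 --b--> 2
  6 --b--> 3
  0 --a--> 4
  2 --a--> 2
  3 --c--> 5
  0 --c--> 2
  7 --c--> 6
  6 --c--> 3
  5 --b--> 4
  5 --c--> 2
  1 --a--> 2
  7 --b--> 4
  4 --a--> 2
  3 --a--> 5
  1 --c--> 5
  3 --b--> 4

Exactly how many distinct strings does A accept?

The useful subgraph on states {1, 4, 5} is acyclic, so L(A) is finite; the longest accepting path visits 3 useful states, giving maximum string length 2.
Counting accepting paths from 1 by length: 1 of length 0, 1 of length 1, 2 of length 2. Total 4.

4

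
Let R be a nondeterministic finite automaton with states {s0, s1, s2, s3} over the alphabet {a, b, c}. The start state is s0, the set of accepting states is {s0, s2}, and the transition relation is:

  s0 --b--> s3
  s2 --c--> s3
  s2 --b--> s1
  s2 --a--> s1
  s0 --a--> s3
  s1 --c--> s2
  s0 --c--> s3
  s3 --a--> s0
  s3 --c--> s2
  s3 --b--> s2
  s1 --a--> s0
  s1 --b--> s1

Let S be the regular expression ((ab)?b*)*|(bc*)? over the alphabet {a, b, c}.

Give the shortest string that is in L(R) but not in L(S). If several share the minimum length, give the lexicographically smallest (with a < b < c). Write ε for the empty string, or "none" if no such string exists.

aa

The string aa is accepted by R but not by S.
No shorter string lies in the difference, and aa is the lexicographically first length-2 string in L(R) \ L(S).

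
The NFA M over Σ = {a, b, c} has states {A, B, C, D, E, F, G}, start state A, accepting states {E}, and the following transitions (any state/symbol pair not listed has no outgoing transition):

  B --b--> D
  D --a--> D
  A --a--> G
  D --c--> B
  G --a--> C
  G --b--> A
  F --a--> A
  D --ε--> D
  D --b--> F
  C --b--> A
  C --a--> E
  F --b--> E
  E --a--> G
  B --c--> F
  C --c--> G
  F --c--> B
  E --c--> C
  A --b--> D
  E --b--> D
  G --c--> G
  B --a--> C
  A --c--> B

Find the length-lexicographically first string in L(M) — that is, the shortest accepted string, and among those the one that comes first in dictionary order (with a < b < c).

aaa

A breadth-first search from A reaches an accepting state first via the path A → G → C → E on input aaa.
No string of length < 3 is accepted (BFS exhausts all shorter strings without reaching an accepting state), and aaa is the lexicographically least accepting string of length 3.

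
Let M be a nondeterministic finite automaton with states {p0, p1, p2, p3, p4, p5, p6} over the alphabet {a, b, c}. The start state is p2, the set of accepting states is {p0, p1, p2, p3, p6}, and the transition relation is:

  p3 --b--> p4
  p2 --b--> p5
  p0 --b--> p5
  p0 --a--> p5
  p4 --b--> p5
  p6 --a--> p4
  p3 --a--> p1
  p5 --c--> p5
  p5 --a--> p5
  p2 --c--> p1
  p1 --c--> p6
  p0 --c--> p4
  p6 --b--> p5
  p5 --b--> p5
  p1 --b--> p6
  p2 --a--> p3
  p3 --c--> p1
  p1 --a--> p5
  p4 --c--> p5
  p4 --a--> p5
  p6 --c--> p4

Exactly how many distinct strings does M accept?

The useful subgraph on states {p1, p2, p3, p6} is acyclic, so L(M) is finite; the longest accepting path visits 4 useful states, giving maximum string length 3.
Counting accepting paths from p2 by length: 1 of length 0, 2 of length 1, 4 of length 2, 4 of length 3. Total 11.

11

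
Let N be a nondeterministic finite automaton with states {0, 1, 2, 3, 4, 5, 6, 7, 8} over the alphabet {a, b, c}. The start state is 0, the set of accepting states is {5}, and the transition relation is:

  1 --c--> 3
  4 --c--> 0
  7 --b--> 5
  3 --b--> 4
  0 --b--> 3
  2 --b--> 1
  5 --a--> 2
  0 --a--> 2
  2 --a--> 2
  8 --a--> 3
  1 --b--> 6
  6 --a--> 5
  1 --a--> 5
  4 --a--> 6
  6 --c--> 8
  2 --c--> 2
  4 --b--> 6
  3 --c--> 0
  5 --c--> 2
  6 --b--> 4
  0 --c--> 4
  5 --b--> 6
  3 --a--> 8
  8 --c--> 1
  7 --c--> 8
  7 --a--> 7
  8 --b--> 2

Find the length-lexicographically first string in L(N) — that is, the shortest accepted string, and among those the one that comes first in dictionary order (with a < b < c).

A breadth-first search from 0 reaches an accepting state first via the path 0 → 2 → 1 → 5 on input aba.
No string of length < 3 is accepted (BFS exhausts all shorter strings without reaching an accepting state), and aba is the lexicographically least accepting string of length 3.

aba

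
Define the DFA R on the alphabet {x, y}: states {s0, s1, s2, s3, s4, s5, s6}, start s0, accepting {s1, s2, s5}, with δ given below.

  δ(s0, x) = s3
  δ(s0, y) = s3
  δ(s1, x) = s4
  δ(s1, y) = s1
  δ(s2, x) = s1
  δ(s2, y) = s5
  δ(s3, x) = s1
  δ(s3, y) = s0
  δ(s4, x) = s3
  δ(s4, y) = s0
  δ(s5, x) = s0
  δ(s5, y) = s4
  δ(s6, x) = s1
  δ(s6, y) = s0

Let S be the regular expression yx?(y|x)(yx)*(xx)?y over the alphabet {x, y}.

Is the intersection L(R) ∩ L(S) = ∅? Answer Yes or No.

No

The string yxy is accepted by both R and S.
Hence L(R) ∩ L(S) ≠ ∅.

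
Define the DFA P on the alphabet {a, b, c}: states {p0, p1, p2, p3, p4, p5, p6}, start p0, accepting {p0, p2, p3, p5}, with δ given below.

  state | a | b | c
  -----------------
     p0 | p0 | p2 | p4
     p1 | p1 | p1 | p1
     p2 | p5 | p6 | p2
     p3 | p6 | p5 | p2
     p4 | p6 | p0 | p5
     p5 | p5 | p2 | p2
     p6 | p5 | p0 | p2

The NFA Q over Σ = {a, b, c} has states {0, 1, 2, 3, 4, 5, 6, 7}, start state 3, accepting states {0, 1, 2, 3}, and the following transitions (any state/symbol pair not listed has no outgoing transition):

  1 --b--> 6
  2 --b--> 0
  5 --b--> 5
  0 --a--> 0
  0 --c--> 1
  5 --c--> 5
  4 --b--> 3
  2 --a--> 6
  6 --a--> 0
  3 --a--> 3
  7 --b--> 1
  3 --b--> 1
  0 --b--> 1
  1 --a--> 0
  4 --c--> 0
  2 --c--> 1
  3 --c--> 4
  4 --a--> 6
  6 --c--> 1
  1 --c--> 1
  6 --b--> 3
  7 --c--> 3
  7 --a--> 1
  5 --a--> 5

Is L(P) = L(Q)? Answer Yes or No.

Exploring the product automaton P × Q from the start pair (p0, 3), following both machines on each input symbol, reaches 5 state pairs: (p0, 3), (p2, 1), (p4, 4), (p5, 0), (p6, 6).
P accepts in {p0, p2, p3, p5} and Q accepts in {0, 1, 2, 3}. In every reachable pair the two components are either both accepting — (p0, 3), (p2, 1), (p5, 0) — or both non-accepting, so no string is accepted by exactly one of the machines: L(P) \ L(Q) and L(Q) \ L(P) are both empty.
Hence every string is accepted by P iff it is accepted by Q, and the two languages coincide.

Yes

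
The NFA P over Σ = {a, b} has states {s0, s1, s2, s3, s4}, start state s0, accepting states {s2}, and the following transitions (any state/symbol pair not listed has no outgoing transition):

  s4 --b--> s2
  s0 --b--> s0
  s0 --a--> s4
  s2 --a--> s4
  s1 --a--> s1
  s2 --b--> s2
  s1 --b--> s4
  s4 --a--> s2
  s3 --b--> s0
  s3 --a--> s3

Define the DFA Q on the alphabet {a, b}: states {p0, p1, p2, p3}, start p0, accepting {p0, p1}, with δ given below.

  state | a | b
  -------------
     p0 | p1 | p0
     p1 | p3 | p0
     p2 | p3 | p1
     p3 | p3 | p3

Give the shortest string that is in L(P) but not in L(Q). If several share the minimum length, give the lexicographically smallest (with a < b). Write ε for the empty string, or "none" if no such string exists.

aa

The string aa is accepted by P but not by Q.
No shorter string lies in the difference, and aa is the lexicographically first length-2 string in L(P) \ L(Q).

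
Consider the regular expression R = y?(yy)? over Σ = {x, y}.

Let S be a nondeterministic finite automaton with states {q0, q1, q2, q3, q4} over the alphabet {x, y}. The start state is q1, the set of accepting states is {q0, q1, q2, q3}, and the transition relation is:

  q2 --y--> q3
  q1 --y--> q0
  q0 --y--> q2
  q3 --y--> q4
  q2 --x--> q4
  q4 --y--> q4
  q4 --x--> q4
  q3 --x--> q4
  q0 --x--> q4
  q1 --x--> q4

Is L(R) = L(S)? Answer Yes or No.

Converting the expression R to a DFA (subset construction, then merging equivalent states) gives the minimal DFA with states {r0, r1, r2, r3, r4}, start state r0, accepting states {r0, r2, r3, r4} and transitions r0: x→r1, y→r2; r1: x→r1, y→r1; r2: x→r1, y→r3; r3: x→r1, y→r4; r4: x→r1, y→r1.
Exploring the product automaton R × S from the start pair (r0, q1), following both machines on each input symbol, reaches 5 state pairs: (r0, q1), (r1, q4), (r2, q0), (r3, q2), (r4, q3).
R accepts in {r0, r2, r3, r4} and S accepts in {q0, q1, q2, q3}. In every reachable pair the two components are either both accepting — (r0, q1), (r2, q0), (r3, q2), (r4, q3) — or both non-accepting, so no string is accepted by exactly one of the machines: L(R) \ L(S) and L(S) \ L(R) are both empty.
Hence every string is accepted by R iff it is accepted by S, and the two languages coincide.

Yes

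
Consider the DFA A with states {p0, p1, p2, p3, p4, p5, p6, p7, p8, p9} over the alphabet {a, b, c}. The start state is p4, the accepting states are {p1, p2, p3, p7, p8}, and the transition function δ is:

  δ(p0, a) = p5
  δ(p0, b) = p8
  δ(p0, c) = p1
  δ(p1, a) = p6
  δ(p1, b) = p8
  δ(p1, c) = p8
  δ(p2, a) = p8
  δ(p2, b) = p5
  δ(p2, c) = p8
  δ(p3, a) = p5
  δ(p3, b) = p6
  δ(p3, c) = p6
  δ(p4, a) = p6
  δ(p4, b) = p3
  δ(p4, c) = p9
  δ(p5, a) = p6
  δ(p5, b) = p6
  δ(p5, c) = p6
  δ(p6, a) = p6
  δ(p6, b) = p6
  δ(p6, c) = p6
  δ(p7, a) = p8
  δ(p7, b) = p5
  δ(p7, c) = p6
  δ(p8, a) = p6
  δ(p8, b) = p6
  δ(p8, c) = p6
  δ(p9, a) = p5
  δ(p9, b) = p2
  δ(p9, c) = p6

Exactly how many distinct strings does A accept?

The useful subgraph on states {p2, p3, p4, p8, p9} is acyclic, so L(A) is finite; the longest accepting path visits 4 useful states, giving maximum string length 3.
Counting accepting paths from p4 by length: 1 of length 1, 1 of length 2, 2 of length 3. Total 4.

4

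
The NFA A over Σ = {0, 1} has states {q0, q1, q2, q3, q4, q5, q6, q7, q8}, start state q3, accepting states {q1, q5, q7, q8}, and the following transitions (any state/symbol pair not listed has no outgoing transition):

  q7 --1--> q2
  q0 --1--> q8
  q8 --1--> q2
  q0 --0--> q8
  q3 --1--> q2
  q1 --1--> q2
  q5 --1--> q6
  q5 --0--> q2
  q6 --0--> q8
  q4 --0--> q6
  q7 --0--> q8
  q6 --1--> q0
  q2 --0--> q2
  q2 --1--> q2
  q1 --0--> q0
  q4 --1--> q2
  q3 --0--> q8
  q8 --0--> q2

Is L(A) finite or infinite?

finite

The useful states (reachable from q3 and able to reach an accepting state) are {q3, q8}.
Restricted to these states the transition graph has no cycle, so every accepting path has bounded length and L is finite.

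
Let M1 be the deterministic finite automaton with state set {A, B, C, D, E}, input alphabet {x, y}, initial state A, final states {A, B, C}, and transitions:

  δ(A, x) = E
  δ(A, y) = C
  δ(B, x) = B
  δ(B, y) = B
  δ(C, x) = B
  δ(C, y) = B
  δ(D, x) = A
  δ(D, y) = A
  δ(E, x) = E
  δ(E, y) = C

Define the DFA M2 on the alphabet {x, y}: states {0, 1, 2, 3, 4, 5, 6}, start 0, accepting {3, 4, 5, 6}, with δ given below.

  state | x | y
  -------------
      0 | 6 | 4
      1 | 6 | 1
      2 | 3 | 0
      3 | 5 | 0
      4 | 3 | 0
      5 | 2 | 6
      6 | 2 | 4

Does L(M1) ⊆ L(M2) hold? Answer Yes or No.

No

The empty string ε is in L(M1) but not in L(M2).
So L(M1) ⊄ L(M2).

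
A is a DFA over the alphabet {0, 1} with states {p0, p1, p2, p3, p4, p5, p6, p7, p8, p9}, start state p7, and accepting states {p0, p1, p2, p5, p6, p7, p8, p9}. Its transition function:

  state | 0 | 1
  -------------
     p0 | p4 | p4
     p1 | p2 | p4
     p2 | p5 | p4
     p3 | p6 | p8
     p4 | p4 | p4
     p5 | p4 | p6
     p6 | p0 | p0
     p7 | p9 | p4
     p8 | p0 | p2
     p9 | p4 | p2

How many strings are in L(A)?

The useful subgraph on states {p0, p2, p5, p6, p7, p9} is acyclic, so L(A) is finite; the longest accepting path visits 6 useful states, giving maximum string length 5.
Counting accepting paths from p7 by length: 1 of length 0, 1 of length 1, 1 of length 2, 1 of length 3, 1 of length 4, 2 of length 5. Total 7.

7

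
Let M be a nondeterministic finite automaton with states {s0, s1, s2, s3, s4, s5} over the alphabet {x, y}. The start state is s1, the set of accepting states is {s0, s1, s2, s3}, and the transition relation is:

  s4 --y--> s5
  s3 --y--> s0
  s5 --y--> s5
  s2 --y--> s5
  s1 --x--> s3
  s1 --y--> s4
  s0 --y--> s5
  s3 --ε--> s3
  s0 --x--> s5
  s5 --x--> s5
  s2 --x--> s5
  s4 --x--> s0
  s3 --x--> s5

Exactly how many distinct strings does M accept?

The useful subgraph on states {s0, s1, s3, s4} is acyclic, so L(M) is finite; the longest accepting path visits 3 useful states, giving maximum string length 2.
Counting accepting paths from s1 by length: 1 of length 0, 1 of length 1, 2 of length 2. Total 4.

4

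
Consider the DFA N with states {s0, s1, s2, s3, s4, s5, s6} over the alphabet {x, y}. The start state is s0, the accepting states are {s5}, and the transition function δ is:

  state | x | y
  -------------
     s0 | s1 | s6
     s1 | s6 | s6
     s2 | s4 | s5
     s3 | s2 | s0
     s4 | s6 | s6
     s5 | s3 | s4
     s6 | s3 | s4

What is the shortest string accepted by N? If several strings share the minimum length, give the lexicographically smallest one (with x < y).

A breadth-first search from s0 reaches an accepting state first via the path s0 → s6 → s3 → s2 → s5 on input yxxy.
No string of length < 4 is accepted (BFS exhausts all shorter strings without reaching an accepting state), and yxxy is the lexicographically least accepting string of length 4.

yxxy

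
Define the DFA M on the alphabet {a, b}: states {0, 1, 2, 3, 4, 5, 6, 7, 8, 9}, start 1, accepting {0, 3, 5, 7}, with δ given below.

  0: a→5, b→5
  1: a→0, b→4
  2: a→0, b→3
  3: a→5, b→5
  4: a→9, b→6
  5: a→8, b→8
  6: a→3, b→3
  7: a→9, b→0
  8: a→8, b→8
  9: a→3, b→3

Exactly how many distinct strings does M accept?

15

The useful subgraph on states {0, 1, 3, 4, 5, 6, 9} is acyclic, so L(M) is finite; the longest accepting path visits 5 useful states, giving maximum string length 4.
Counting accepting paths from 1 by length: 1 of length 1, 2 of length 2, 4 of length 3, 8 of length 4. Total 15.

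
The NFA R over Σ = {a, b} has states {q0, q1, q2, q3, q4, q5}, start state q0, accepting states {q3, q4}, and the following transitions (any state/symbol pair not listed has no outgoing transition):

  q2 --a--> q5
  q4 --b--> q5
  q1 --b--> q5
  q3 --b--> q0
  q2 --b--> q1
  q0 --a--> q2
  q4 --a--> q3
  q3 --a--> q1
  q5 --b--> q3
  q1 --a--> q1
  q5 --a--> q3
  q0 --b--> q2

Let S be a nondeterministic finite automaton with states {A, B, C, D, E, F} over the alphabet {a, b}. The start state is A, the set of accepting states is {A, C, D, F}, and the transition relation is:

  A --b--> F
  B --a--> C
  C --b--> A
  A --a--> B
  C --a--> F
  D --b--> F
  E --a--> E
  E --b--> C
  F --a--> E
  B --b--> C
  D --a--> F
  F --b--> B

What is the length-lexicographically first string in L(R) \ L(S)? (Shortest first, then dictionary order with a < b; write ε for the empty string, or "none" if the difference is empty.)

baa

The string baa is accepted by R but not by S.
No shorter string lies in the difference, and baa is the lexicographically first length-3 string in L(R) \ L(S).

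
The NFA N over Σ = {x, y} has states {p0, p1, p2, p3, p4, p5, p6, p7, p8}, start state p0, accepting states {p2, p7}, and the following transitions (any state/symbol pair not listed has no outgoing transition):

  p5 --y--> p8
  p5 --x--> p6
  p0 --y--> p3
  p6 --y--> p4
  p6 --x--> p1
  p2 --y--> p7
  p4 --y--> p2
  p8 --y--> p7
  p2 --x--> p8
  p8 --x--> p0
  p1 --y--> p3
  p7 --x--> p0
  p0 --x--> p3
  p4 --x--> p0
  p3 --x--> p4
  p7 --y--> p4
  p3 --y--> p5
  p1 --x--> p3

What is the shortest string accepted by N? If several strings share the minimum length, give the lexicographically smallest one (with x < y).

xxy

A breadth-first search from p0 reaches an accepting state first via the path p0 → p3 → p4 → p2 on input xxy.
No string of length < 3 is accepted (BFS exhausts all shorter strings without reaching an accepting state), and xxy is the lexicographically least accepting string of length 3.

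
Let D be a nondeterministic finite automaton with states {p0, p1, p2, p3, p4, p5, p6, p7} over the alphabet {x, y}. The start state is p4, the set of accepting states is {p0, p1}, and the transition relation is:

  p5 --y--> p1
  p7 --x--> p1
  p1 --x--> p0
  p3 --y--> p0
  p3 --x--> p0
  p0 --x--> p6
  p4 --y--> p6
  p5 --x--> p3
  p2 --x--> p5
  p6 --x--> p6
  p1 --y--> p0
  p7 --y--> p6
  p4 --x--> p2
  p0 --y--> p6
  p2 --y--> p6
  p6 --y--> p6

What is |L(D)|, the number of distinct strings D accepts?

The useful subgraph on states {p0, p1, p2, p3, p4, p5} is acyclic, so L(D) is finite; the longest accepting path visits 5 useful states, giving maximum string length 4.
Counting accepting paths from p4 by length: 1 of length 3, 4 of length 4. Total 5.

5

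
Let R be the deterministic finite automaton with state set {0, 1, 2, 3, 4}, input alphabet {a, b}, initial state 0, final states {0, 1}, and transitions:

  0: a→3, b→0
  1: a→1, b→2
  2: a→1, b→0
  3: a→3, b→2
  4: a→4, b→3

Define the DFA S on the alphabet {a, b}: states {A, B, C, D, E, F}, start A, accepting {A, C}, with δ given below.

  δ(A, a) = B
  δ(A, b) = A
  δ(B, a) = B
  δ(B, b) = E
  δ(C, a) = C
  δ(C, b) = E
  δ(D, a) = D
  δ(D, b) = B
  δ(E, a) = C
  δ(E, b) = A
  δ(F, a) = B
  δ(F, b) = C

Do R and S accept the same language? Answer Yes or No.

Exploring the product automaton R × S from the start pair (0, A), following both machines on each input symbol, reaches 4 state pairs: (0, A), (3, B), (2, E), (1, C).
R accepts in {0, 1} and S accepts in {A, C}. In every reachable pair the two components are either both accepting — (0, A), (1, C) — or both non-accepting, so no string is accepted by exactly one of the machines: L(R) \ L(S) and L(S) \ L(R) are both empty.
Hence every string is accepted by R iff it is accepted by S, and the two languages coincide.

Yes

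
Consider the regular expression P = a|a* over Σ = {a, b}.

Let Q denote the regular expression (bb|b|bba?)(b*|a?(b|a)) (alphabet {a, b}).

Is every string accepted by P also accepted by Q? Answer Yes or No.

No

The empty string ε is in L(P) but not in L(Q).
So L(P) ⊄ L(Q).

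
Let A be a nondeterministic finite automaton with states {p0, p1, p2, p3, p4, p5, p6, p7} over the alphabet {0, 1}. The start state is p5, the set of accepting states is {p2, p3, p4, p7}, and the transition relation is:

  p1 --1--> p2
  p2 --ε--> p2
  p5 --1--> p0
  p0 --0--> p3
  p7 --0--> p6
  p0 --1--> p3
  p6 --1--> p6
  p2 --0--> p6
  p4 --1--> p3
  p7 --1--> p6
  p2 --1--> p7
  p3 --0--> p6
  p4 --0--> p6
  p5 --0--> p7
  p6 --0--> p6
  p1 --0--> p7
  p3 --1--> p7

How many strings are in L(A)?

The useful subgraph on states {p0, p3, p5, p7} is acyclic, so L(A) is finite; the longest accepting path visits 4 useful states, giving maximum string length 3.
Counting accepting paths from p5 by length: 1 of length 1, 2 of length 2, 2 of length 3. Total 5.

5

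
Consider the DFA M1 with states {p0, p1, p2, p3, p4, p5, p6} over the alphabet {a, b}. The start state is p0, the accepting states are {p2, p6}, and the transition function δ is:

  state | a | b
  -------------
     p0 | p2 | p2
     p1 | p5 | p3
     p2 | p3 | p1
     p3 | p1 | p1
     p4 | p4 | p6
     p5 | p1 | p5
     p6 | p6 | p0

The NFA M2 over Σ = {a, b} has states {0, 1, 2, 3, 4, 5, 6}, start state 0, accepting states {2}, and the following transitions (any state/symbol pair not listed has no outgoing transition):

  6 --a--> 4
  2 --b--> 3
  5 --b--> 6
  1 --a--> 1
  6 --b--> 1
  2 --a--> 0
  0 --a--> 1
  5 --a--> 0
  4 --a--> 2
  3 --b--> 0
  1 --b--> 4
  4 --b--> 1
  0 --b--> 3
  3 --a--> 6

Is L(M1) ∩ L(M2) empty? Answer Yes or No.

Yes

Exploring the product automaton M1 × M2 from the start pair (p0, 0), following both machines on each input symbol, reaches 17 state pairs: (p0, 0), (p2, 1), (p2, 3), (p3, 1), (p1, 4), (p3, 6), (p1, 0), (p1, 1), (p5, 2), (p5, 1), (p3, 3), (p3, 4), (p5, 3), (p5, 4), (p1, 6), (p1, 2), (p5, 0).
M1 accepts in {p2, p6} and M2 accepts in {2}; no reachable pair has both components accepting, so no string drives both machines to acceptance simultaneously and L(M1) ∩ L(M2) = ∅.
So no string is accepted by both, and the intersection is empty.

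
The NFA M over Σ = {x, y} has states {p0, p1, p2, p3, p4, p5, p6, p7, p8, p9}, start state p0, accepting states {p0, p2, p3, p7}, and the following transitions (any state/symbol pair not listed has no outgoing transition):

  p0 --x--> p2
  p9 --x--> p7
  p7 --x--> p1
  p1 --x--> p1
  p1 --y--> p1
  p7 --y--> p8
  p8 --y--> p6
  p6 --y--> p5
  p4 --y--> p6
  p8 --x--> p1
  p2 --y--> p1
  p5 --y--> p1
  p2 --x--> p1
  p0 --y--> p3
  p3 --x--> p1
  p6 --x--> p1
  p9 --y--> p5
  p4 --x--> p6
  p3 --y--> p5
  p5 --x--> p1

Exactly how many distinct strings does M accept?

3

The useful subgraph on states {p0, p2, p3} is acyclic, so L(M) is finite; the longest accepting path visits 2 useful states, giving maximum string length 1.
Counting accepting paths from p0 by length: 1 of length 0, 2 of length 1. Total 3.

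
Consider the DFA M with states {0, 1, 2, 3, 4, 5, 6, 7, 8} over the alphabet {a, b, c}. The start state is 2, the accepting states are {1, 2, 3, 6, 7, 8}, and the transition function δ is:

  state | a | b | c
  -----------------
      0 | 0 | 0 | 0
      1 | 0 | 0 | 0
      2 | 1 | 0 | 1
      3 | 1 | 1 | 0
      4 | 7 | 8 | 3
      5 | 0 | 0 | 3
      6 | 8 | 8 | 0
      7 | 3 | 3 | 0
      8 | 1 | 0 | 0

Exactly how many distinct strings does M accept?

The useful subgraph on states {1, 2} is acyclic, so L(M) is finite; the longest accepting path visits 2 useful states, giving maximum string length 1.
Counting accepting paths from 2 by length: 1 of length 0, 2 of length 1. Total 3.

3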